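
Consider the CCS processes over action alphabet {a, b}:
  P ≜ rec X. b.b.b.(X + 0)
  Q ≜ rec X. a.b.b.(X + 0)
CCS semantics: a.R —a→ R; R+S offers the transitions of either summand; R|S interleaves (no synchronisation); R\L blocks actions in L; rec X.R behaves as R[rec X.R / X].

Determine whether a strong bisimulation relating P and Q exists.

P ≁ Q

P's transition system — 4 states:
  m0 = rec X. b.b.b.(X + 0) ⊢ --b--▸ m1
  m1 = b.b.((rec X. b.b.b.(X + 0)) + 0) ⊢ --b--▸ m2
  m2 = b.((rec X. b.b.b.(X + 0)) + 0) ⊢ --b--▸ m3
  m3 = (rec X. b.b.b.(X + 0)) + 0 ⊢ --b--▸ m1
Q's transition system — 4 states:
  n0 = rec X. a.b.b.(X + 0) ⊢ --a--▸ n1
  n1 = b.b.((rec X. a.b.b.(X + 0)) + 0) ⊢ --b--▸ n2
  n2 = b.((rec X. a.b.b.(X + 0)) + 0) ⊢ --b--▸ n3
  n3 = (rec X. a.b.b.(X + 0)) + 0 ⊢ --a--▸ n1
Coarsest stable partition (strong bisimilarity classes):
  B0 = {m0, m1, m2, m3}
  B1 = {n0, n3}
  B2 = {n1}
  B3 = {n2}
m0 ∈ B0, n0 ∈ B1 → different blocks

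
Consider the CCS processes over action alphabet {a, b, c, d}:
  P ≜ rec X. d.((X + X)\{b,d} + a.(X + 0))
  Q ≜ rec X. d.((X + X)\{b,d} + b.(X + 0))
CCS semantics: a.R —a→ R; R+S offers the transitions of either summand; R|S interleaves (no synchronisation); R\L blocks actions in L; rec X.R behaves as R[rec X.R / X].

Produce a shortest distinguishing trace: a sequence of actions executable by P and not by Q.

da

Reachable graph of P (3 states):
  s0 = rec X. d.((X + X)\{b,d} + a.(X + 0)) ⊢ —d→ s1
  s1 = ((rec X. d.((X + X)\{b,d} + a.(X + 0))) + (rec X. d.((X + X)\{b,d} + a.(X + 0))))\{b,d} + a.((rec X. d.((X + X)\{b,d} + a.(X + 0))) + 0) ⊢ —a→ s2
  s2 = (rec X. d.((X + X)\{b,d} + a.(X + 0))) + 0 ⊢ —d→ s1
Reachable graph of Q (3 states):
  t0 = rec X. d.((X + X)\{b,d} + b.(X + 0)) ⊢ —d→ t1
  t1 = ((rec X. d.((X + X)\{b,d} + b.(X + 0))) + (rec X. d.((X + X)\{b,d} + b.(X + 0))))\{b,d} + b.((rec X. d.((X + X)\{b,d} + b.(X + 0))) + 0) ⊢ —b→ t2
  t2 = (rec X. d.((X + X)\{b,d} + b.(X + 0))) + 0 ⊢ —d→ t1
Trace ⟨da⟩ through P, begin at {s0}:
  step 1 (d): {s1}
  step 2 (a): {s2}
  ✓ P
Trace ⟨da⟩ through Q, begin at {t0}:
  step 1 (d): {t1}
  step 2 (a): no successor for Q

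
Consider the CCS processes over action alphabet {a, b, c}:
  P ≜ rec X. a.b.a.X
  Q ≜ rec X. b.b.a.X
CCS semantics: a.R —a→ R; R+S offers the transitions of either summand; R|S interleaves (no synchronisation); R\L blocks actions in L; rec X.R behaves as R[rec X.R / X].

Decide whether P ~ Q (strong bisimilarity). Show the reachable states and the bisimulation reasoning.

Reachable graph of P (3 states):
  u0 = rec X. a.b.a.X :: =a=> u1
  u1 = b.a.(rec X. a.b.a.X) :: =b=> u2
  u2 = a.(rec X. a.b.a.X) :: =a=> u0
Reachable graph of Q (3 states):
  v0 = rec X. b.b.a.X :: =b=> v1
  v1 = b.a.(rec X. b.b.a.X) :: =b=> v2
  v2 = a.(rec X. b.b.a.X) :: =a=> v0
Partition-refinement fixed point:
  B0 = {u0}
  B1 = {u1}
  B2 = {u2}
  B3 = {v0}
  B4 = {v1}
  B5 = {v2}
u0 ∈ B0, v0 ∈ B3 → different blocks

not bisimilar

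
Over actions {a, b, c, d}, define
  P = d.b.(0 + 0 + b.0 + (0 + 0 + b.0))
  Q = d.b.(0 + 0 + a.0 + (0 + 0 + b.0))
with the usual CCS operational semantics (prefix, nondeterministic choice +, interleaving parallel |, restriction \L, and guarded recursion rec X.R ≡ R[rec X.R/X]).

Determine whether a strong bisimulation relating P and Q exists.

Reachable graph of P (4 states):
  u0 = d.b.(0 + 0 + b.0 + (0 + 0 + b.0)) → =d=> u1
  u1 = b.(0 + 0 + b.0 + (0 + 0 + b.0)) → =b=> u2
  u2 = 0 + 0 + b.0 + (0 + 0 + b.0) → =b=> u3
  u3 = 0 → (no moves)
Reachable graph of Q (4 states):
  v0 = d.b.(0 + 0 + a.0 + (0 + 0 + b.0)) → =d=> v1
  v1 = b.(0 + 0 + a.0 + (0 + 0 + b.0)) → =b=> v2
  v2 = 0 + 0 + a.0 + (0 + 0 + b.0) → =a=> v3, =b=> v3
  v3 = 0 → (no moves)
Bisimilarity quotient blocks:
  B0 = {u0}
  B1 = {u1}
  B2 = {u2}
  B3 = {u3, v3}
  B4 = {v0}
  B5 = {v1}
  B6 = {v2}
u0 ∈ B0, v0 ∈ B4 → different blocks

P ≁ Q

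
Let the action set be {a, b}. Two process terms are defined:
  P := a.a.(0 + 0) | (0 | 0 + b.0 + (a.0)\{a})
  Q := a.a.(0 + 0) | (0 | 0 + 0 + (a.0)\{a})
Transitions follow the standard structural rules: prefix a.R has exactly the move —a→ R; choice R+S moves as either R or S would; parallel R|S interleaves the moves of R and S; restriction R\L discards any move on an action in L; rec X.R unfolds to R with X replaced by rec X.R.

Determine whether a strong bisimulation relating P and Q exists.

Reachable graph of P (6 states):
  u0 = a.a.(0 + 0) | (0 | 0 + b.0 + (a.0)\{a}) ⊢ —a→ u1, —b→ u2
  u1 = a.(0 + 0) | (0 | 0 + b.0 + (a.0)\{a}) ⊢ —a→ u3, —b→ u4
  u2 = a.a.(0 + 0) | 0 ⊢ —a→ u4
  u3 = (0 + 0) | (0 | 0 + b.0 + (a.0)\{a}) ⊢ —b→ u5
  u4 = a.(0 + 0) | 0 ⊢ —a→ u5
  u5 = (0 + 0) | 0 ⊢ (no moves)
Reachable graph of Q (3 states):
  v0 = a.a.(0 + 0) | (0 | 0 + 0 + (a.0)\{a}) ⊢ —a→ v1
  v1 = a.(0 + 0) | (0 | 0 + 0 + (a.0)\{a}) ⊢ —a→ v2
  v2 = (0 + 0) | (0 | 0 + 0 + (a.0)\{a}) ⊢ (no moves)
Partition-refinement fixed point:
  B0 = {u0}
  B1 = {u2, v0}
  B2 = {u4, v1}
  B3 = {u5, v2}
  B4 = {u1}
  B5 = {u3}
u0 ∈ B0, v0 ∈ B1 → different blocks

P ≁ Q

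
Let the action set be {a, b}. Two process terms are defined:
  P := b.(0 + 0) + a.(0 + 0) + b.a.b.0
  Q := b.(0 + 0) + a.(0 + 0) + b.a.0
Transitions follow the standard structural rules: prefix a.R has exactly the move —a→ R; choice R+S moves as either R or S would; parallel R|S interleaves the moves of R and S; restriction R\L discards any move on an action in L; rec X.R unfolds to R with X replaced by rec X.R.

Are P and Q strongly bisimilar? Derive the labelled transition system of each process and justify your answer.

P ≁ Q

P's transition system — 5 states:
  p0 = b.(0 + 0) + a.(0 + 0) + b.a.b.0 → ··a··> p1, ··b··> p1, ··b··> p2
  p1 = 0 + 0 → deadlocked
  p2 = a.b.0 → ··a··> p3
  p3 = b.0 → ··b··> p4
  p4 = 0 → deadlocked
Q's transition system — 4 states:
  q0 = b.(0 + 0) + a.(0 + 0) + b.a.0 → ··a··> q1, ··b··> q1, ··b··> q2
  q1 = 0 + 0 → deadlocked
  q2 = a.0 → ··a··> q3
  q3 = 0 → deadlocked
Bisimilarity quotient blocks:
  B0 = {p0}
  B1 = {p1, p4, q1, q3}
  B2 = {p2}
  B3 = {p3}
  B4 = {q0}
  B5 = {q2}
p0 ∈ B0, q0 ∈ B4 → different blocks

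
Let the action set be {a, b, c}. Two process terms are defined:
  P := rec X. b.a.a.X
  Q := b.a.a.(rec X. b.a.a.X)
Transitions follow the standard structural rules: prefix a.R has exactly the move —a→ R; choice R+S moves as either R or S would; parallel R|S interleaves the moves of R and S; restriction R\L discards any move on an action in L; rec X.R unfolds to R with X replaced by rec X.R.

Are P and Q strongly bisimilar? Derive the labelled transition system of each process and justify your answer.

LTS(P): 3 reachable states
  u0 = rec X. b.a.a.X ⊢ -b-> u1
  u1 = a.a.(rec X. b.a.a.X) ⊢ -a-> u2
  u2 = a.(rec X. b.a.a.X) ⊢ -a-> u0
LTS(Q): 4 reachable states
  v0 = b.a.a.(rec X. b.a.a.X) ⊢ -b-> v1
  v1 = a.a.(rec X. b.a.a.X) ⊢ -a-> v2
  v2 = a.(rec X. b.a.a.X) ⊢ -a-> v3
  v3 = rec X. b.a.a.X ⊢ -b-> v1
Bisimilarity quotient blocks:
  B0 = {u0, v0, v3}
  B1 = {u1, v1}
  B2 = {u2, v2}
u0 ∈ B0, v0 ∈ B0 → same block

YES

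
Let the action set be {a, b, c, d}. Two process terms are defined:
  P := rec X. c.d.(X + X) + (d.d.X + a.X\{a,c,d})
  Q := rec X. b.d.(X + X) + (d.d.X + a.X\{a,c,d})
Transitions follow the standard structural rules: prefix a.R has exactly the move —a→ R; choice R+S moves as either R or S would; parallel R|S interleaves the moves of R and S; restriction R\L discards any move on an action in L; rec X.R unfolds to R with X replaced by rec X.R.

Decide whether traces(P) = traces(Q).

LTS(P): 5 reachable states
  s0 = rec X. c.d.(X + X) + (d.d.X + a.X\{a,c,d}) | —a→ s1, —c→ s2, —d→ s3
  s1 = (rec X. c.d.(X + X) + (d.d.X + a.X\{a,c,d}))\{a,c,d} | ∅
  s2 = d.((rec X. c.d.(X + X) + (d.d.X + a.X\{a,c,d})) + (rec X. c.d.(X + X) + (d.d.X + a.X\{a,c,d}))) | —d→ s4
  s3 = d.(rec X. c.d.(X + X) + (d.d.X + a.X\{a,c,d})) | —d→ s0
  s4 = (rec X. c.d.(X + X) + (d.d.X + a.X\{a,c,d})) + (rec X. c.d.(X + X) + (d.d.X + a.X\{a,c,d})) | —a→ s1, —c→ s2, —d→ s3
LTS(Q): 6 reachable states
  t0 = rec X. b.d.(X + X) + (d.d.X + a.X\{a,c,d}) | —a→ t1, —b→ t2, —d→ t3
  t1 = (rec X. b.d.(X + X) + (d.d.X + a.X\{a,c,d}))\{a,c,d} | —b→ t4
  t2 = d.((rec X. b.d.(X + X) + (d.d.X + a.X\{a,c,d})) + (rec X. b.d.(X + X) + (d.d.X + a.X\{a,c,d}))) | —d→ t5
  t3 = d.(rec X. b.d.(X + X) + (d.d.X + a.X\{a,c,d})) | —d→ t0
  t4 = (d.((rec X. b.d.(X + X) + (d.d.X + a.X\{a,c,d})) + (rec X. b.d.(X + X) + (d.d.X + a.X\{a,c,d}))))\{a,c,d} | ∅
  t5 = (rec X. b.d.(X + X) + (d.d.X + a.X\{a,c,d})) + (rec X. b.d.(X + X) + (d.d.X + a.X\{a,c,d})) | —a→ t1, —b→ t2, —d→ t3
Trace ⟨c⟩ through P, begin at {s0}:
  step 1 (c): {s2}
  — P admits the full trace.
Trace ⟨c⟩ through Q, begin at {t0}:
  step 1 (c): no successor for Q

traces(P) ≠ traces(Q) — witness ⟨c⟩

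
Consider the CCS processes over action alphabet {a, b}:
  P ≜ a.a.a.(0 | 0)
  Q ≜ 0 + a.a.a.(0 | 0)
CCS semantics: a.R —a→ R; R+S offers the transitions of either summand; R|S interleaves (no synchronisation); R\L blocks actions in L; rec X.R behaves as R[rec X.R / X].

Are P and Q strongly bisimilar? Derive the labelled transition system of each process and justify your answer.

Reachable graph of P (4 states):
  p0 = a.a.a.(0 | 0) :: -a-> p1
  p1 = a.a.(0 | 0) :: -a-> p2
  p2 = a.(0 | 0) :: -a-> p3
  p3 = 0 | 0 :: ·
Reachable graph of Q (4 states):
  q0 = 0 + a.a.a.(0 | 0) :: -a-> q1
  q1 = a.a.(0 | 0) :: -a-> q2
  q2 = a.(0 | 0) :: -a-> q3
  q3 = 0 | 0 :: ·
Partition-refinement fixed point:
  B0 = {p0, q0}
  B1 = {p1, q1}
  B2 = {p2, q2}
  B3 = {p3, q3}
p0 ∈ B0, q0 ∈ B0 → same block

YES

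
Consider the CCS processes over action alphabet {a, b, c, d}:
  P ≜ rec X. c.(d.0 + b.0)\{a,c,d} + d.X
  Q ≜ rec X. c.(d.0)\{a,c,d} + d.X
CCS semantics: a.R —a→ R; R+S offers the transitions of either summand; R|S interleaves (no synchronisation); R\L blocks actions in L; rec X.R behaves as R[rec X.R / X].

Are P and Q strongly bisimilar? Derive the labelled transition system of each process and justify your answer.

P ≁ Q

LTS(P): 3 reachable states
  m0 = rec X. c.(d.0 + b.0)\{a,c,d} + d.X | =c=> m1, =d=> m0
  m1 = (d.0 + b.0)\{a,c,d} | =b=> m2
  m2 = 0\{a,c,d} | deadlocked
LTS(Q): 2 reachable states
  n0 = rec X. c.(d.0)\{a,c,d} + d.X | =c=> n1, =d=> n0
  n1 = (d.0)\{a,c,d} | deadlocked
Coarsest stable partition (strong bisimilarity classes):
  B0 = {m0}
  B1 = {m1}
  B2 = {m2, n1}
  B3 = {n0}
m0 ∈ B0, n0 ∈ B3 → different blocks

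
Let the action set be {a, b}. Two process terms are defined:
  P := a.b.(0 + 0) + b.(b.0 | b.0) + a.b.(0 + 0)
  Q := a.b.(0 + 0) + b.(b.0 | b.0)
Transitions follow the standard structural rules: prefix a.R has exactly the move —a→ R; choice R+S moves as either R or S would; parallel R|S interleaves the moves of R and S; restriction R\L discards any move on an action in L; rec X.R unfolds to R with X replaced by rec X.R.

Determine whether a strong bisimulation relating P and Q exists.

P ~ Q

LTS(P): 7 reachable states
  p0 = a.b.(0 + 0) + b.(b.0 | b.0) + a.b.(0 + 0) → ··a··> p1, ··b··> p2
  p1 = b.(0 + 0) → ··b··> p3
  p2 = b.0 | b.0 → ··b··> p4, ··b··> p5
  p3 = 0 + 0 → deadlocked
  p4 = 0 | b.0 → ··b··> p6
  p5 = b.0 | 0 → ··b··> p6
  p6 = 0 | 0 → deadlocked
LTS(Q): 7 reachable states
  q0 = a.b.(0 + 0) + b.(b.0 | b.0) → ··a··> q1, ··b··> q2
  q1 = b.(0 + 0) → ··b··> q3
  q2 = b.0 | b.0 → ··b··> q4, ··b··> q5
  q3 = 0 + 0 → deadlocked
  q4 = 0 | b.0 → ··b··> q6
  q5 = b.0 | 0 → ··b··> q6
  q6 = 0 | 0 → deadlocked
Bisimilarity quotient blocks:
  B0 = {p0, q0}
  B1 = {p1, p4, p5, q1, q4, q5}
  B2 = {p3, p6, q3, q6}
  B3 = {p2, q2}
p0 ∈ B0, q0 ∈ B0 → same block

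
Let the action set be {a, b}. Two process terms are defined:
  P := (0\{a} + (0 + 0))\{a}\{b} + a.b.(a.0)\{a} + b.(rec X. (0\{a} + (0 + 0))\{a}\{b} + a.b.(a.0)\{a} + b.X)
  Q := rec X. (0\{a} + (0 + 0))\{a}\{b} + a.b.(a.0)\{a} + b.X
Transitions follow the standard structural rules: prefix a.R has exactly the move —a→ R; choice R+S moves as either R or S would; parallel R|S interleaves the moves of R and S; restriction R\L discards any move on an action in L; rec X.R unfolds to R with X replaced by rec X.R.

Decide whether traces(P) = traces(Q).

LTS(P): 4 reachable states
  s0 = (0\{a} + (0 + 0))\{a}\{b} + a.b.(a.0)\{a} + b.(rec X. (0\{a} + (0 + 0))\{a}\{b} + a.b.(a.0)\{a} + b.X) :: ··a··> s1, ··b··> s2
  s1 = b.(a.0)\{a} :: ··b··> s3
  s2 = rec X. (0\{a} + (0 + 0))\{a}\{b} + a.b.(a.0)\{a} + b.X :: ··a··> s1, ··b··> s2
  s3 = (a.0)\{a} :: (no moves)
LTS(Q): 3 reachable states
  t0 = rec X. (0\{a} + (0 + 0))\{a}\{b} + a.b.(a.0)\{a} + b.X :: ··a··> t1, ··b··> t0
  t1 = b.(a.0)\{a} :: ··b··> t2
  t2 = (a.0)\{a} :: (no moves)
Partition-refinement fixed point:
  B0 = {s0, s2, t0}
  B1 = {s1, t1}
  B2 = {s3, t2}
s0 ∈ B0, t0 ∈ B0 → same block
Bisimilar ⇒ trace-equivalent.

trace-equivalent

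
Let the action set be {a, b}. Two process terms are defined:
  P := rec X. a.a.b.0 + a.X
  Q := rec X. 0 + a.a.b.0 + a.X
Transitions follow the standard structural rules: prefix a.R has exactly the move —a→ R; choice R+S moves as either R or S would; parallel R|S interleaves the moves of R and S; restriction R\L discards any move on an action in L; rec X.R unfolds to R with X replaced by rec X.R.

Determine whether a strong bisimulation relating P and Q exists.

P ~ Q

P's transition system — 4 states:
  s0 = rec X. a.a.b.0 + a.X :: =a=> s0, =a=> s1
  s1 = a.b.0 :: =a=> s2
  s2 = b.0 :: =b=> s3
  s3 = 0 :: ∅
Q's transition system — 4 states:
  t0 = rec X. 0 + a.a.b.0 + a.X :: =a=> t0, =a=> t1
  t1 = a.b.0 :: =a=> t2
  t2 = b.0 :: =b=> t3
  t3 = 0 :: ∅
Bisimilarity quotient blocks:
  B0 = {s0, t0}
  B1 = {s1, t1}
  B2 = {s2, t2}
  B3 = {s3, t3}
s0 ∈ B0, t0 ∈ B0 → same block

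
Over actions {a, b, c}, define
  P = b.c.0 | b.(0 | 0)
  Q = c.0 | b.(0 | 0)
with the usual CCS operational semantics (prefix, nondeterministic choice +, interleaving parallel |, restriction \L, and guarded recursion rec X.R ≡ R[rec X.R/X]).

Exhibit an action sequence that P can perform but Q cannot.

P's transition system — 6 states:
  s0 = b.c.0 | b.(0 | 0) → =b=> s1, =b=> s2
  s1 = b.c.0 | (0 | 0) → =b=> s3
  s2 = c.0 | b.(0 | 0) → =b=> s3, =c=> s4
  s3 = c.0 | (0 | 0) → =c=> s5
  s4 = 0 | b.(0 | 0) → =b=> s5
  s5 = 0 | (0 | 0) → (no moves)
Q's transition system — 4 states:
  t0 = c.0 | b.(0 | 0) → =b=> t1, =c=> t2
  t1 = c.0 | (0 | 0) → =c=> t3
  t2 = 0 | b.(0 | 0) → =b=> t3
  t3 = 0 | (0 | 0) → (no moves)
Executing bb from P (initial set {s0}):
  after b @ step 1: {s1, s2}
  after b @ step 2: {s3}
  ✓ P
Executing bb from Q (initial set {t0}):
  after b @ step 1: {t1}
  after b @ step 2: ∅ (Q stuck)

bb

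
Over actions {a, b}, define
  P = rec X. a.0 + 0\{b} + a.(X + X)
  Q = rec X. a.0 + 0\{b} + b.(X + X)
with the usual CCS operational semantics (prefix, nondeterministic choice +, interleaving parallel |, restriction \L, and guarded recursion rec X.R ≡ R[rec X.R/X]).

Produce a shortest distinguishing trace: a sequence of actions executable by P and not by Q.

Reachable graph of P (3 states):
  u0 = rec X. a.0 + 0\{b} + a.(X + X) has moves -a-> u1, -a-> u2
  u1 = (rec X. a.0 + 0\{b} + a.(X + X)) + (rec X. a.0 + 0\{b} + a.(X + X)) has moves -a-> u1, -a-> u2
  u2 = 0 has moves (no moves)
Reachable graph of Q (3 states):
  v0 = rec X. a.0 + 0\{b} + b.(X + X) has moves -a-> v1, -b-> v2
  v1 = 0 has moves (no moves)
  v2 = (rec X. a.0 + 0\{b} + b.(X + X)) + (rec X. a.0 + 0\{b} + b.(X + X)) has moves -a-> v1, -b-> v2
Run σ = ⟨aa⟩ on P: start {u0}
  [1] a ⇒ {u1, u2}
  [2] a ⇒ {u1, u2}
  ✓ P
Run σ = ⟨aa⟩ on Q: start {v0}
  [1] a ⇒ {v1}
  [2] a ⇒ no successor for Q

aa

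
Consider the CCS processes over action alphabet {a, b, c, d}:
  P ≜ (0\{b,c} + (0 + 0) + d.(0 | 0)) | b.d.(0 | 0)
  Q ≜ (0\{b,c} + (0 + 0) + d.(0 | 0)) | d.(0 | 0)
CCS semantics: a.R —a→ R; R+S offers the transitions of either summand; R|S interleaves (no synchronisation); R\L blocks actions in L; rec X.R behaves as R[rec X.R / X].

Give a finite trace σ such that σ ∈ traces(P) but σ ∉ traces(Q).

P's transition system — 6 states:
  u0 = (0\{b,c} + (0 + 0) + d.(0 | 0)) | b.d.(0 | 0) | ··b··> u1, ··d··> u2
  u1 = (0\{b,c} + (0 + 0) + d.(0 | 0)) | d.(0 | 0) | ··d··> u3, ··d··> u4
  u2 = 0 | 0 | b.d.(0 | 0) | ··b··> u4
  u3 = (0\{b,c} + (0 + 0) + d.(0 | 0)) | (0 | 0) | ··d··> u5
  u4 = 0 | 0 | d.(0 | 0) | ··d··> u5
  u5 = 0 | 0 | (0 | 0) | deadlocked
Q's transition system — 4 states:
  v0 = (0\{b,c} + (0 + 0) + d.(0 | 0)) | d.(0 | 0) | ··d··> v1, ··d··> v2
  v1 = (0\{b,c} + (0 + 0) + d.(0 | 0)) | (0 | 0) | ··d··> v3
  v2 = 0 | 0 | d.(0 | 0) | ··d··> v3
  v3 = 0 | 0 | (0 | 0) | deadlocked
Executing b from P (initial set {u0}):
  [1] b ⇒ {u1}
  P completes σ.
Executing b from Q (initial set {v0}):
  [1] b ⇒ ∅  — Q cannot continue

b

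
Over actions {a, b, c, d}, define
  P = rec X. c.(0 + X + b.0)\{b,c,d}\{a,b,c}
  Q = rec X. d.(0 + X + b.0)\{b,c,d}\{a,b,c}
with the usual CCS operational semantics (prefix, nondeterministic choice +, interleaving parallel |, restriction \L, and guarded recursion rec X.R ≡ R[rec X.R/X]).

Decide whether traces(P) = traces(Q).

NO — witness ⟨c⟩

LTS(P): 2 reachable states
  s0 = rec X. c.(0 + X + b.0)\{b,c,d}\{a,b,c} ⊢ --c--▸ s1
  s1 = (0 + (rec X. c.(0 + X + b.0)\{b,c,d}\{a,b,c}) + b.0)\{b,c,d}\{a,b,c} ⊢ ·
LTS(Q): 2 reachable states
  t0 = rec X. d.(0 + X + b.0)\{b,c,d}\{a,b,c} ⊢ --d--▸ t1
  t1 = (0 + (rec X. d.(0 + X + b.0)\{b,c,d}\{a,b,c}) + b.0)\{b,c,d}\{a,b,c} ⊢ ·
Run σ = ⟨c⟩ on P: start {s0}
  step 1 (c): {s1}
  — P admits the full trace.
Run σ = ⟨c⟩ on Q: start {t0}
  step 1 (c): no successor for Q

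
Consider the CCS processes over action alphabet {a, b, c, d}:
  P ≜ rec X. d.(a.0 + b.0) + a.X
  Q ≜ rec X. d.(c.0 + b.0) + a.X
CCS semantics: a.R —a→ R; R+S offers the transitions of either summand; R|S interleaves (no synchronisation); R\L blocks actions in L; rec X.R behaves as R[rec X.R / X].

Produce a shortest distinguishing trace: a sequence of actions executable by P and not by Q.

da

LTS(P): 3 reachable states
  u0 = rec X. d.(a.0 + b.0) + a.X → —a→ u0, —d→ u1
  u1 = a.0 + b.0 → —a→ u2, —b→ u2
  u2 = 0 → deadlocked
LTS(Q): 3 reachable states
  v0 = rec X. d.(c.0 + b.0) + a.X → —a→ v0, —d→ v1
  v1 = c.0 + b.0 → —b→ v2, —c→ v2
  v2 = 0 → deadlocked
Trace ⟨da⟩ through P, begin at {u0}:
  [1] d ⇒ {u1}
  [2] a ⇒ {u2}
  — P admits the full trace.
Trace ⟨da⟩ through Q, begin at {v0}:
  [1] d ⇒ {v1}
  [2] a ⇒ ∅  — Q cannot continue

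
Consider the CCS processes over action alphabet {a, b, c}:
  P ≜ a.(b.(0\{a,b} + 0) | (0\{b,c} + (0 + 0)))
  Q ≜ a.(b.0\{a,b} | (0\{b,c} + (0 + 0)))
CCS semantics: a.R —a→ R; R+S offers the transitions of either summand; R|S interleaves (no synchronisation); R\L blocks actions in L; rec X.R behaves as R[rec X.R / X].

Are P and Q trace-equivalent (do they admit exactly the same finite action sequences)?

LTS(P): 3 reachable states
  p0 = a.(b.(0\{a,b} + 0) | (0\{b,c} + (0 + 0))) → -a-> p1
  p1 = b.(0\{a,b} + 0) | (0\{b,c} + (0 + 0)) → -b-> p2
  p2 = (0\{a,b} + 0) | (0\{b,c} + (0 + 0)) → ·
LTS(Q): 3 reachable states
  q0 = a.(b.0\{a,b} | (0\{b,c} + (0 + 0))) → -a-> q1
  q1 = b.0\{a,b} | (0\{b,c} + (0 + 0)) → -b-> q2
  q2 = 0\{a,b} | (0\{b,c} + (0 + 0)) → ·
Partition-refinement fixed point:
  B0 = {p0, q0}
  B1 = {p1, q1}
  B2 = {p2, q2}
p0 ∈ B0, q0 ∈ B0 → same block
Bisimilar ⇒ trace-equivalent.

YES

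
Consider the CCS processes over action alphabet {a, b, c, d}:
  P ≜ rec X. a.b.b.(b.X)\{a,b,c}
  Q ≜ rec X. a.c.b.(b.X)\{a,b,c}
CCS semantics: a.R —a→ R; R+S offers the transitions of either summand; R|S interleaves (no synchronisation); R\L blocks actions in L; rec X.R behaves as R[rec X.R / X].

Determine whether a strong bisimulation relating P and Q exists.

LTS(P): 4 reachable states
  p0 = rec X. a.b.b.(b.X)\{a,b,c} → --a--▸ p1
  p1 = b.b.(b.(rec X. a.b.b.(b.X)\{a,b,c}))\{a,b,c} → --b--▸ p2
  p2 = b.(b.(rec X. a.b.b.(b.X)\{a,b,c}))\{a,b,c} → --b--▸ p3
  p3 = (b.(rec X. a.b.b.(b.X)\{a,b,c}))\{a,b,c} → ·
LTS(Q): 4 reachable states
  q0 = rec X. a.c.b.(b.X)\{a,b,c} → --a--▸ q1
  q1 = c.b.(b.(rec X. a.c.b.(b.X)\{a,b,c}))\{a,b,c} → --c--▸ q2
  q2 = b.(b.(rec X. a.c.b.(b.X)\{a,b,c}))\{a,b,c} → --b--▸ q3
  q3 = (b.(rec X. a.c.b.(b.X)\{a,b,c}))\{a,b,c} → ·
Partition-refinement fixed point:
  B0 = {p0}
  B1 = {p1}
  B2 = {p2, q2}
  B3 = {p3, q3}
  B4 = {q0}
  B5 = {q1}
p0 ∈ B0, q0 ∈ B4 → different blocks

NO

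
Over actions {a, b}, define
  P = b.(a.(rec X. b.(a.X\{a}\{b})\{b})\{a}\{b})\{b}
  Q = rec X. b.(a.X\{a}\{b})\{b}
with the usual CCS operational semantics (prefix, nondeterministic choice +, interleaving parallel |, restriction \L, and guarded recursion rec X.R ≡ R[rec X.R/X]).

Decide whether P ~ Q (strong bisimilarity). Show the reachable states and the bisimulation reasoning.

LTS(P): 3 reachable states
  u0 = b.(a.(rec X. b.(a.X\{a}\{b})\{b})\{a}\{b})\{b} → —b→ u1
  u1 = (a.(rec X. b.(a.X\{a}\{b})\{b})\{a}\{b})\{b} → —a→ u2
  u2 = (rec X. b.(a.X\{a}\{b})\{b})\{a}\{b}\{b} → ·
LTS(Q): 3 reachable states
  v0 = rec X. b.(a.X\{a}\{b})\{b} → —b→ v1
  v1 = (a.(rec X. b.(a.X\{a}\{b})\{b})\{a}\{b})\{b} → —a→ v2
  v2 = (rec X. b.(a.X\{a}\{b})\{b})\{a}\{b}\{b} → ·
Partition-refinement fixed point:
  B0 = {u0, v0}
  B1 = {u1, v1}
  B2 = {u2, v2}
u0 ∈ B0, v0 ∈ B0 → same block

YES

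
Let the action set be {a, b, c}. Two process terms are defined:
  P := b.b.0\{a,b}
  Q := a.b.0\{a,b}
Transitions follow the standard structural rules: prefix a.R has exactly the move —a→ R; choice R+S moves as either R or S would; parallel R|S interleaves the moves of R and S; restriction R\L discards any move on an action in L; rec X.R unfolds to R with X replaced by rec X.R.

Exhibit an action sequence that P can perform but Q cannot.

b

LTS(P): 3 reachable states
  s0 = b.b.0\{a,b} ⊢ --b--▸ s1
  s1 = b.0\{a,b} ⊢ --b--▸ s2
  s2 = 0\{a,b} ⊢ deadlocked
LTS(Q): 3 reachable states
  t0 = a.b.0\{a,b} ⊢ --a--▸ t1
  t1 = b.0\{a,b} ⊢ --b--▸ t2
  t2 = 0\{a,b} ⊢ deadlocked
Trace ⟨b⟩ through P, begin at {s0}:
  step 1 (b): {s1}
  P completes σ.
Trace ⟨b⟩ through Q, begin at {t0}:
  step 1 (b): no successor for Q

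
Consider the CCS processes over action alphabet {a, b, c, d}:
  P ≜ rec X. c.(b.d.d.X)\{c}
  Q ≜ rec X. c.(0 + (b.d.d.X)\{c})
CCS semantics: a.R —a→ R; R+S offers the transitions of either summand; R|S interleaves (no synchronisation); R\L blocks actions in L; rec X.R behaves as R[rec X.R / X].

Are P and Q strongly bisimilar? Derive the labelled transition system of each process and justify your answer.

YES

LTS(P): 5 reachable states
  u0 = rec X. c.(b.d.d.X)\{c} | --c--▸ u1
  u1 = (b.d.d.(rec X. c.(b.d.d.X)\{c}))\{c} | --b--▸ u2
  u2 = (d.d.(rec X. c.(b.d.d.X)\{c}))\{c} | --d--▸ u3
  u3 = (d.(rec X. c.(b.d.d.X)\{c}))\{c} | --d--▸ u4
  u4 = (rec X. c.(b.d.d.X)\{c})\{c} | (no moves)
LTS(Q): 5 reachable states
  v0 = rec X. c.(0 + (b.d.d.X)\{c}) | --c--▸ v1
  v1 = 0 + (b.d.d.(rec X. c.(0 + (b.d.d.X)\{c})))\{c} | --b--▸ v2
  v2 = (d.d.(rec X. c.(0 + (b.d.d.X)\{c})))\{c} | --d--▸ v3
  v3 = (d.(rec X. c.(0 + (b.d.d.X)\{c})))\{c} | --d--▸ v4
  v4 = (rec X. c.(0 + (b.d.d.X)\{c}))\{c} | (no moves)
Bisimilarity quotient blocks:
  B0 = {u0, v0}
  B1 = {u1, v1}
  B2 = {u2, v2}
  B3 = {u3, v3}
  B4 = {u4, v4}
u0 ∈ B0, v0 ∈ B0 → same block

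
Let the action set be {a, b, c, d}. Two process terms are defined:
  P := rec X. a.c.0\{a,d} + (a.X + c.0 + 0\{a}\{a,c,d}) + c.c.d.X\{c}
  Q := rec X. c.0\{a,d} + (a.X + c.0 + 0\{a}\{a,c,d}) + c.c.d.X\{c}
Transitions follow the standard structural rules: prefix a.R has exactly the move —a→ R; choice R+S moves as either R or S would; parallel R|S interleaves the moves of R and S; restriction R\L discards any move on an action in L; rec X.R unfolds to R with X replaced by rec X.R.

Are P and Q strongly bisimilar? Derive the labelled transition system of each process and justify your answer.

Reachable graph of P (8 states):
  s0 = rec X. a.c.0\{a,d} + (a.X + c.0 + 0\{a}\{a,c,d}) + c.c.d.X\{c} → —a→ s0, —a→ s1, —c→ s2, —c→ s3
  s1 = c.0\{a,d} → —c→ s4
  s2 = 0 → ∅
  s3 = c.d.(rec X. a.c.0\{a,d} + (a.X + c.0 + 0\{a}\{a,c,d}) + c.c.d.X\{c})\{c} → —c→ s5
  s4 = 0\{a,d} → ∅
  s5 = d.(rec X. a.c.0\{a,d} + (a.X + c.0 + 0\{a}\{a,c,d}) + c.c.d.X\{c})\{c} → —d→ s6
  s6 = (rec X. a.c.0\{a,d} + (a.X + c.0 + 0\{a}\{a,c,d}) + c.c.d.X\{c})\{c} → —a→ s6, —a→ s7
  s7 = (c.0\{a,d})\{c} → ∅
Reachable graph of Q (6 states):
  t0 = rec X. c.0\{a,d} + (a.X + c.0 + 0\{a}\{a,c,d}) + c.c.d.X\{c} → —a→ t0, —c→ t1, —c→ t2, —c→ t3
  t1 = 0 → ∅
  t2 = 0\{a,d} → ∅
  t3 = c.d.(rec X. c.0\{a,d} + (a.X + c.0 + 0\{a}\{a,c,d}) + c.c.d.X\{c})\{c} → —c→ t4
  t4 = d.(rec X. c.0\{a,d} + (a.X + c.0 + 0\{a}\{a,c,d}) + c.c.d.X\{c})\{c} → —d→ t5
  t5 = (rec X. c.0\{a,d} + (a.X + c.0 + 0\{a}\{a,c,d}) + c.c.d.X\{c})\{c} → —a→ t5
Bisimilarity quotient blocks:
  B0 = {s0}
  B1 = {s3}
  B2 = {s5}
  B3 = {s6}
  B4 = {s2, s4, s7, t1, t2}
  B5 = {s1}
  B6 = {t0}
  B7 = {t3}
  B8 = {t4}
  B9 = {t5}
s0 ∈ B0, t0 ∈ B6 → different blocks

NO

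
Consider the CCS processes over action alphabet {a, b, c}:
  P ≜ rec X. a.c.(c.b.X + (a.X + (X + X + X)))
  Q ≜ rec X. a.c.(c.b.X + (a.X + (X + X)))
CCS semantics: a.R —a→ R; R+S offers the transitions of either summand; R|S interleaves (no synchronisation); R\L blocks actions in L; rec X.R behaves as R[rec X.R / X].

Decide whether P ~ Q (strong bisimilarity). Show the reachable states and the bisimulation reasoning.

P's transition system — 4 states:
  m0 = rec X. a.c.(c.b.X + (a.X + (X + X + X))) | ··a··> m1
  m1 = c.(c.b.(rec X. a.c.(c.b.X + (a.X + (X + X + X)))) + (a.(rec X. a.c.(c.b.X + (a.X + (X + X + X)))) + ((rec X. a.c.(c.b.X + (a.X + (X + X + X)))) + (rec X. a.c.(c.b.X + (a.X + (X + X + X)))) + (rec X. a.c.(c.b.X + (a.X + (X + X + X))))))) | ··c··> m2
  m2 = c.b.(rec X. a.c.(c.b.X + (a.X + (X + X + X)))) + (a.(rec X. a.c.(c.b.X + (a.X + (X + X + X)))) + ((rec X. a.c.(c.b.X + (a.X + (X + X + X)))) + (rec X. a.c.(c.b.X + (a.X + (X + X + X)))) + (rec X. a.c.(c.b.X + (a.X + (X + X + X)))))) | ··a··> m0, ··a··> m1, ··c··> m3
  m3 = b.(rec X. a.c.(c.b.X + (a.X + (X + X + X)))) | ··b··> m0
Q's transition system — 4 states:
  n0 = rec X. a.c.(c.b.X + (a.X + (X + X))) | ··a··> n1
  n1 = c.(c.b.(rec X. a.c.(c.b.X + (a.X + (X + X)))) + (a.(rec X. a.c.(c.b.X + (a.X + (X + X)))) + ((rec X. a.c.(c.b.X + (a.X + (X + X)))) + (rec X. a.c.(c.b.X + (a.X + (X + X))))))) | ··c··> n2
  n2 = c.b.(rec X. a.c.(c.b.X + (a.X + (X + X)))) + (a.(rec X. a.c.(c.b.X + (a.X + (X + X)))) + ((rec X. a.c.(c.b.X + (a.X + (X + X)))) + (rec X. a.c.(c.b.X + (a.X + (X + X)))))) | ··a··> n0, ··a··> n1, ··c··> n3
  n3 = b.(rec X. a.c.(c.b.X + (a.X + (X + X)))) | ··b··> n0
Partition-refinement fixed point:
  B0 = {m0, n0}
  B1 = {m1, n1}
  B2 = {m2, n2}
  B3 = {m3, n3}
m0 ∈ B0, n0 ∈ B0 → same block

YES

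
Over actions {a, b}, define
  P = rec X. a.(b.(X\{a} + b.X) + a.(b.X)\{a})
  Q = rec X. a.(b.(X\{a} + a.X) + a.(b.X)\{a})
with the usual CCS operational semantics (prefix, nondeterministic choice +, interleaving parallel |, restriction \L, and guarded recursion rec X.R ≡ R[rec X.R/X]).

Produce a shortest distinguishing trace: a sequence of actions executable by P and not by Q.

LTS(P): 5 reachable states
  s0 = rec X. a.(b.(X\{a} + b.X) + a.(b.X)\{a}) | --a--▸ s1
  s1 = b.((rec X. a.(b.(X\{a} + b.X) + a.(b.X)\{a}))\{a} + b.(rec X. a.(b.(X\{a} + b.X) + a.(b.X)\{a}))) + a.(b.(rec X. a.(b.(X\{a} + b.X) + a.(b.X)\{a})))\{a} | --a--▸ s2, --b--▸ s3
  s2 = (b.(rec X. a.(b.(X\{a} + b.X) + a.(b.X)\{a})))\{a} | --b--▸ s4
  s3 = (rec X. a.(b.(X\{a} + b.X) + a.(b.X)\{a}))\{a} + b.(rec X. a.(b.(X\{a} + b.X) + a.(b.X)\{a})) | --b--▸ s0
  s4 = (rec X. a.(b.(X\{a} + b.X) + a.(b.X)\{a}))\{a} | (no moves)
LTS(Q): 5 reachable states
  t0 = rec X. a.(b.(X\{a} + a.X) + a.(b.X)\{a}) | --a--▸ t1
  t1 = b.((rec X. a.(b.(X\{a} + a.X) + a.(b.X)\{a}))\{a} + a.(rec X. a.(b.(X\{a} + a.X) + a.(b.X)\{a}))) + a.(b.(rec X. a.(b.(X\{a} + a.X) + a.(b.X)\{a})))\{a} | --a--▸ t2, --b--▸ t3
  t2 = (b.(rec X. a.(b.(X\{a} + a.X) + a.(b.X)\{a})))\{a} | --b--▸ t4
  t3 = (rec X. a.(b.(X\{a} + a.X) + a.(b.X)\{a}))\{a} + a.(rec X. a.(b.(X\{a} + a.X) + a.(b.X)\{a})) | --a--▸ t0
  t4 = (rec X. a.(b.(X\{a} + a.X) + a.(b.X)\{a}))\{a} | (no moves)
Run σ = ⟨abb⟩ on P: start {s0}
  [1] a ⇒ {s1}
  [2] b ⇒ {s3}
  [3] b ⇒ {s0}
  — P admits the full trace.
Run σ = ⟨abb⟩ on Q: start {t0}
  [1] a ⇒ {t1}
  [2] b ⇒ {t3}
  [3] b ⇒ ∅ (Q stuck)

abb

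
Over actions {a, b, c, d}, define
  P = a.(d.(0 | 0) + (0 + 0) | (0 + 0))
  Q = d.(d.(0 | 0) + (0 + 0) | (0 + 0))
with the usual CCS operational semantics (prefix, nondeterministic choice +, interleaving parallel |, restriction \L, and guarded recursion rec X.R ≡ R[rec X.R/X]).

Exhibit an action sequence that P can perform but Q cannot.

P's transition system — 3 states:
  u0 = a.(d.(0 | 0) + (0 + 0) | (0 + 0)) | —a→ u1
  u1 = d.(0 | 0) + (0 + 0) | (0 + 0) | —d→ u2
  u2 = 0 | 0 | stopped
Q's transition system — 3 states:
  v0 = d.(d.(0 | 0) + (0 + 0) | (0 + 0)) | —d→ v1
  v1 = d.(0 | 0) + (0 + 0) | (0 + 0) | —d→ v2
  v2 = 0 | 0 | stopped
Trace ⟨a⟩ through P, begin at {u0}:
  step 1 (a): {u1}
  — P admits the full trace.
Trace ⟨a⟩ through Q, begin at {v0}:
  step 1 (a): no successor for Q

a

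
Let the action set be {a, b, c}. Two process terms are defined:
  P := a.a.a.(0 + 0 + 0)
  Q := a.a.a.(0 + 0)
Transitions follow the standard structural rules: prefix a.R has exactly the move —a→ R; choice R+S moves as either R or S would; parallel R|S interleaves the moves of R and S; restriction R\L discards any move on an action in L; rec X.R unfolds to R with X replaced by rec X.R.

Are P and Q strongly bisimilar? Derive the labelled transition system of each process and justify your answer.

P's transition system — 4 states:
  s0 = a.a.a.(0 + 0 + 0) ⊢ =a=> s1
  s1 = a.a.(0 + 0 + 0) ⊢ =a=> s2
  s2 = a.(0 + 0 + 0) ⊢ =a=> s3
  s3 = 0 + 0 + 0 ⊢ ∅
Q's transition system — 4 states:
  t0 = a.a.a.(0 + 0) ⊢ =a=> t1
  t1 = a.a.(0 + 0) ⊢ =a=> t2
  t2 = a.(0 + 0) ⊢ =a=> t3
  t3 = 0 + 0 ⊢ ∅
Partition-refinement fixed point:
  B0 = {s0, t0}
  B1 = {s1, t1}
  B2 = {s2, t2}
  B3 = {s3, t3}
s0 ∈ B0, t0 ∈ B0 → same block

P ~ Q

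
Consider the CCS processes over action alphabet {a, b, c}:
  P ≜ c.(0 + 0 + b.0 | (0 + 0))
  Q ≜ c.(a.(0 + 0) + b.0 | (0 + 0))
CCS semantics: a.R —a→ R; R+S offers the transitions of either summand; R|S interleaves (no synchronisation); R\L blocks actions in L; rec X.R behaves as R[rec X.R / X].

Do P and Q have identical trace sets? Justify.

trace-distinct — witness ⟨ca⟩

P's transition system — 3 states:
  m0 = c.(0 + 0 + b.0 | (0 + 0)) → --c--▸ m1
  m1 = 0 + 0 + b.0 | (0 + 0) → --b--▸ m2
  m2 = 0 | (0 + 0) → ∅
Q's transition system — 4 states:
  n0 = c.(a.(0 + 0) + b.0 | (0 + 0)) → --c--▸ n1
  n1 = a.(0 + 0) + b.0 | (0 + 0) → --a--▸ n2, --b--▸ n3
  n2 = 0 + 0 → ∅
  n3 = 0 | (0 + 0) → ∅
Run σ = ⟨ca⟩ on Q: start {n0}
  [1] c ⇒ {n1}
  [2] a ⇒ {n2}
  ✓ Q
Run σ = ⟨ca⟩ on P: start {m0}
  [1] c ⇒ {m1}
  [2] a ⇒ ∅ (P stuck)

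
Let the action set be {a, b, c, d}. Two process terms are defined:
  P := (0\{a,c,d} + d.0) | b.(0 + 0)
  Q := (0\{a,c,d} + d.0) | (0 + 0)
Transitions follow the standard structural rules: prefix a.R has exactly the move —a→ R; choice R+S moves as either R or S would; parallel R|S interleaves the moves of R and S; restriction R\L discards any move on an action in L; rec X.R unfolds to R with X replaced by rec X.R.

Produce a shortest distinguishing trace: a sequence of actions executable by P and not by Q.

LTS(P): 4 reachable states
  m0 = (0\{a,c,d} + d.0) | b.(0 + 0) has moves --b--▸ m1, --d--▸ m2
  m1 = (0\{a,c,d} + d.0) | (0 + 0) has moves --d--▸ m3
  m2 = 0 | b.(0 + 0) has moves --b--▸ m3
  m3 = 0 | (0 + 0) has moves ∅
LTS(Q): 2 reachable states
  n0 = (0\{a,c,d} + d.0) | (0 + 0) has moves --d--▸ n1
  n1 = 0 | (0 + 0) has moves ∅
Trace ⟨b⟩ through P, begin at {m0}:
  [1] b ⇒ {m1}
  — P admits the full trace.
Trace ⟨b⟩ through Q, begin at {n0}:
  [1] b ⇒ ∅  — Q cannot continue

b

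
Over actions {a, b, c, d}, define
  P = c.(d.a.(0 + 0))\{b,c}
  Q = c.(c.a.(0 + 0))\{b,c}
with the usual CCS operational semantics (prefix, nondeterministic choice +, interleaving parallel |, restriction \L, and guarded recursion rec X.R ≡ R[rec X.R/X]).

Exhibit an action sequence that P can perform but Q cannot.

LTS(P): 4 reachable states
  p0 = c.(d.a.(0 + 0))\{b,c} | —c→ p1
  p1 = (d.a.(0 + 0))\{b,c} | —d→ p2
  p2 = (a.(0 + 0))\{b,c} | —a→ p3
  p3 = (0 + 0)\{b,c} | deadlocked
LTS(Q): 2 reachable states
  q0 = c.(c.a.(0 + 0))\{b,c} | —c→ q1
  q1 = (c.a.(0 + 0))\{b,c} | deadlocked
Run σ = ⟨cd⟩ on P: start {p0}
  step 1 (c): {p1}
  step 2 (d): {p2}
  ✓ P
Run σ = ⟨cd⟩ on Q: start {q0}
  step 1 (c): {q1}
  step 2 (d): ∅  — Q cannot continue

cd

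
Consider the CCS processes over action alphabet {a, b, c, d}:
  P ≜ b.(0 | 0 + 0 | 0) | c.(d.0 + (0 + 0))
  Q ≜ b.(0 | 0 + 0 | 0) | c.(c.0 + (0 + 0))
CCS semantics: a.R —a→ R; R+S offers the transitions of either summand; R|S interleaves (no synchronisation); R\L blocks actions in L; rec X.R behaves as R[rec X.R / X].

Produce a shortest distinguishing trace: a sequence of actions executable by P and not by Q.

LTS(P): 6 reachable states
  s0 = b.(0 | 0 + 0 | 0) | c.(d.0 + (0 + 0)) | ··b··> s1, ··c··> s2
  s1 = (0 | 0 + 0 | 0) | c.(d.0 + (0 + 0)) | ··c··> s3
  s2 = b.(0 | 0 + 0 | 0) | (d.0 + (0 + 0)) | ··b··> s3, ··d··> s4
  s3 = (0 | 0 + 0 | 0) | (d.0 + (0 + 0)) | ··d··> s5
  s4 = b.(0 | 0 + 0 | 0) | 0 | ··b··> s5
  s5 = (0 | 0 + 0 | 0) | 0 | deadlocked
LTS(Q): 6 reachable states
  t0 = b.(0 | 0 + 0 | 0) | c.(c.0 + (0 + 0)) | ··b··> t1, ··c··> t2
  t1 = (0 | 0 + 0 | 0) | c.(c.0 + (0 + 0)) | ··c··> t3
  t2 = b.(0 | 0 + 0 | 0) | (c.0 + (0 + 0)) | ··b··> t3, ··c··> t4
  t3 = (0 | 0 + 0 | 0) | (c.0 + (0 + 0)) | ··c··> t5
  t4 = b.(0 | 0 + 0 | 0) | 0 | ··b··> t5
  t5 = (0 | 0 + 0 | 0) | 0 | deadlocked
Run σ = ⟨cd⟩ on P: start {s0}
  step 1 (c): {s2}
  step 2 (d): {s4}
  P completes σ.
Run σ = ⟨cd⟩ on Q: start {t0}
  step 1 (c): {t2}
  step 2 (d): ∅ (Q stuck)

cd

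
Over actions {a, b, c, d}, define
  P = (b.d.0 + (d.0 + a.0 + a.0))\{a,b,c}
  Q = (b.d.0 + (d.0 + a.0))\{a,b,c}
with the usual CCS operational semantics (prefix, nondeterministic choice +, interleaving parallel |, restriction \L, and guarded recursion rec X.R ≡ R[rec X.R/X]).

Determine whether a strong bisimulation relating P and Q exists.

P ~ Q

LTS(P): 2 reachable states
  p0 = (b.d.0 + (d.0 + a.0 + a.0))\{a,b,c} | -d-> p1
  p1 = 0\{a,b,c} | (no moves)
LTS(Q): 2 reachable states
  q0 = (b.d.0 + (d.0 + a.0))\{a,b,c} | -d-> q1
  q1 = 0\{a,b,c} | (no moves)
Bisimilarity quotient blocks:
  B0 = {p0, q0}
  B1 = {p1, q1}
p0 ∈ B0, q0 ∈ B0 → same block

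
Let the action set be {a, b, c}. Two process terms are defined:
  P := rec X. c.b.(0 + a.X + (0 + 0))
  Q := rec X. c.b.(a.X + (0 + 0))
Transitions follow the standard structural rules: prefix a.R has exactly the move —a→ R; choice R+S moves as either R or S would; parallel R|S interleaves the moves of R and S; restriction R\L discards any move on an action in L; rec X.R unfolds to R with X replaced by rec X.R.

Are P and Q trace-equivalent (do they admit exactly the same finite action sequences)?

Reachable graph of P (3 states):
  s0 = rec X. c.b.(0 + a.X + (0 + 0)) has moves ··c··> s1
  s1 = b.(0 + a.(rec X. c.b.(0 + a.X + (0 + 0))) + (0 + 0)) has moves ··b··> s2
  s2 = 0 + a.(rec X. c.b.(0 + a.X + (0 + 0))) + (0 + 0) has moves ··a··> s0
Reachable graph of Q (3 states):
  t0 = rec X. c.b.(a.X + (0 + 0)) has moves ··c··> t1
  t1 = b.(a.(rec X. c.b.(a.X + (0 + 0))) + (0 + 0)) has moves ··b··> t2
  t2 = a.(rec X. c.b.(a.X + (0 + 0))) + (0 + 0) has moves ··a··> t0
Partition-refinement fixed point:
  B0 = {s0, t0}
  B1 = {s1, t1}
  B2 = {s2, t2}
s0 ∈ B0, t0 ∈ B0 → same block
Bisimilar ⇒ trace-equivalent.

YES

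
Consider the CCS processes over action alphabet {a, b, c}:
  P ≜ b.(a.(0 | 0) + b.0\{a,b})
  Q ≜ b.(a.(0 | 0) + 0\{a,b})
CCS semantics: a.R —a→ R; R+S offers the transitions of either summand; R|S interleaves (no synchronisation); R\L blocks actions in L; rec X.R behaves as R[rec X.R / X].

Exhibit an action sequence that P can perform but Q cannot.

bb

LTS(P): 4 reachable states
  m0 = b.(a.(0 | 0) + b.0\{a,b}) | —b→ m1
  m1 = a.(0 | 0) + b.0\{a,b} | —a→ m2, —b→ m3
  m2 = 0 | 0 | (no moves)
  m3 = 0\{a,b} | (no moves)
LTS(Q): 3 reachable states
  n0 = b.(a.(0 | 0) + 0\{a,b}) | —b→ n1
  n1 = a.(0 | 0) + 0\{a,b} | —a→ n2
  n2 = 0 | 0 | (no moves)
Executing bb from P (initial set {m0}):
  step 1 (b): {m1}
  step 2 (b): {m3}
  ✓ P
Executing bb from Q (initial set {n0}):
  step 1 (b): {n1}
  step 2 (b): ∅ (Q stuck)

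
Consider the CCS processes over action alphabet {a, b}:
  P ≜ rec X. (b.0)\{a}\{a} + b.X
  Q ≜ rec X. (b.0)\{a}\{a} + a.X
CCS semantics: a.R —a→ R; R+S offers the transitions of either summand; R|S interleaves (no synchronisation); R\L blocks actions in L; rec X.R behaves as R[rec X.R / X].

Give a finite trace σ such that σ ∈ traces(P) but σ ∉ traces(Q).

bb

Reachable graph of P (2 states):
  s0 = rec X. (b.0)\{a}\{a} + b.X | ··b··> s0, ··b··> s1
  s1 = 0\{a}\{a} | stopped
Reachable graph of Q (2 states):
  t0 = rec X. (b.0)\{a}\{a} + a.X | ··a··> t0, ··b··> t1
  t1 = 0\{a}\{a} | stopped
Executing bb from P (initial set {s0}):
  after b @ step 1: {s0, s1}
  after b @ step 2: {s0, s1}
  — P admits the full trace.
Executing bb from Q (initial set {t0}):
  after b @ step 1: {t1}
  after b @ step 2: ∅  — Q cannot continue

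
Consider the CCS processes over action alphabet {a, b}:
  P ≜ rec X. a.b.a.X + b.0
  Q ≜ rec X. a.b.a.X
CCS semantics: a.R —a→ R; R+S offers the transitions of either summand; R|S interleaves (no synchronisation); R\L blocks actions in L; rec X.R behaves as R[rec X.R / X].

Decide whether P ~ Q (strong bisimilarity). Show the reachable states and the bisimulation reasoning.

P's transition system — 4 states:
  s0 = rec X. a.b.a.X + b.0 :: ··a··> s1, ··b··> s2
  s1 = b.a.(rec X. a.b.a.X + b.0) :: ··b··> s3
  s2 = 0 :: ∅
  s3 = a.(rec X. a.b.a.X + b.0) :: ··a··> s0
Q's transition system — 3 states:
  t0 = rec X. a.b.a.X :: ··a··> t1
  t1 = b.a.(rec X. a.b.a.X) :: ··b··> t2
  t2 = a.(rec X. a.b.a.X) :: ··a··> t0
Coarsest stable partition (strong bisimilarity classes):
  B0 = {s0}
  B1 = {s1}
  B2 = {s3}
  B3 = {s2}
  B4 = {t0}
  B5 = {t1}
  B6 = {t2}
s0 ∈ B0, t0 ∈ B4 → different blocks

not bisimilar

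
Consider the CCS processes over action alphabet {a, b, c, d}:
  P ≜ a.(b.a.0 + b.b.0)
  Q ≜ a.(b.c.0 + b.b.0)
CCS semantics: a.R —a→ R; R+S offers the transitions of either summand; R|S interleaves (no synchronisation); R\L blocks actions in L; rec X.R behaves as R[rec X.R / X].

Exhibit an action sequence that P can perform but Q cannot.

aba

Reachable graph of P (5 states):
  p0 = a.(b.a.0 + b.b.0) ⊢ =a=> p1
  p1 = b.a.0 + b.b.0 ⊢ =b=> p2, =b=> p3
  p2 = a.0 ⊢ =a=> p4
  p3 = b.0 ⊢ =b=> p4
  p4 = 0 ⊢ deadlocked
Reachable graph of Q (5 states):
  q0 = a.(b.c.0 + b.b.0) ⊢ =a=> q1
  q1 = b.c.0 + b.b.0 ⊢ =b=> q2, =b=> q3
  q2 = b.0 ⊢ =b=> q4
  q3 = c.0 ⊢ =c=> q4
  q4 = 0 ⊢ deadlocked
Run σ = ⟨aba⟩ on P: start {p0}
  [1] a ⇒ {p1}
  [2] b ⇒ {p2, p3}
  [3] a ⇒ {p4}
  — P admits the full trace.
Run σ = ⟨aba⟩ on Q: start {q0}
  [1] a ⇒ {q1}
  [2] b ⇒ {q2, q3}
  [3] a ⇒ ∅ (Q stuck)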